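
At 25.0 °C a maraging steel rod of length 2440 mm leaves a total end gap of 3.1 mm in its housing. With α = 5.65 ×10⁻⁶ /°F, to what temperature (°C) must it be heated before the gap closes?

α = 5.65×10⁻⁶/°F × 9/5 = 10.2×10⁻⁶/K.
α·L₀·ΔT = 3.1 mm ⇒ ΔT = 3.1 / (10.2×10⁻⁶ × 2440.0) = 124.9 K.
T = 25.0 + 124.9 = 149.9 °C.

150 °C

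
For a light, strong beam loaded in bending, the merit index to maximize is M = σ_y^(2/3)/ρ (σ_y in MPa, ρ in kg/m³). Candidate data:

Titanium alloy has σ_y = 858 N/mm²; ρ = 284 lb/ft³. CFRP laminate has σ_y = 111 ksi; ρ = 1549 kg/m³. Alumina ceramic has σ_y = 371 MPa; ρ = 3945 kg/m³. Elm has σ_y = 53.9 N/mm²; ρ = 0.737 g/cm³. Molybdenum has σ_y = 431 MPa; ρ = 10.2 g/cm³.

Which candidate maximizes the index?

After converting to SI:
  titanium alloy: σ_y = 858.0 MPa, ρ = 4549 kg/m³
  CFRP laminate: σ_y = 765.3 MPa, ρ = 1549 kg/m³
  alumina ceramic: σ_y = 371.0 MPa, ρ = 3945 kg/m³
  elm: σ_y = 53.90 MPa, ρ = 737.0 kg/m³
  molybdenum: σ_y = 431.0 MPa, ρ = 10200 kg/m³
  CFRP laminate: M = 54.0×10⁻³
  titanium alloy: M = 19.8×10⁻³
  elm: M = 19.4×10⁻³
  alumina ceramic: M = 13.1×10⁻³
  molybdenum: M = 5.59×10⁻³
The maximum is for CFRP laminate.

CFRP laminate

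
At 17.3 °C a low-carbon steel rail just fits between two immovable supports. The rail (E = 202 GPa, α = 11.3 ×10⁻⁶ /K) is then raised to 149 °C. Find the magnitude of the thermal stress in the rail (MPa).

301 MPa

ΔT = 131.7 K. Constrained thermal stress σ = E·α·ΔT = 202.0×10³ MPa × 11.3×10⁻⁶ × 131.7 = 301 MPa (compressive).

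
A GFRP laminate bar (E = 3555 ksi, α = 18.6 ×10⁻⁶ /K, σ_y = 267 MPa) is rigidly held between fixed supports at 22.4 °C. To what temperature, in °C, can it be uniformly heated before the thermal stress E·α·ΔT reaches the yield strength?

608 °C

E = 3555 ksi = 24.51 GPa.
E·α·ΔT = 267.0 MPa ⇒ ΔT = 267.0 / (24.51×10³ × 18.6×10⁻⁶) = 585.7 K.
T = 22.4 + 585.7 = 608.1 °C.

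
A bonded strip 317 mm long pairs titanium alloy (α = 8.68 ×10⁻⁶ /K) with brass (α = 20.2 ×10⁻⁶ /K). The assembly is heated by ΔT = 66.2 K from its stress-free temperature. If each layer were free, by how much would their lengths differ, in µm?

Δα = |8.68 − 20.2|×10⁻⁶/K = 11.5×10⁻⁶/K.
ΔL_mismatch = Δα·L·ΔT = 11.5×10⁻⁶ × 317.0 mm × 66.2 K = 242 µm.

242 µm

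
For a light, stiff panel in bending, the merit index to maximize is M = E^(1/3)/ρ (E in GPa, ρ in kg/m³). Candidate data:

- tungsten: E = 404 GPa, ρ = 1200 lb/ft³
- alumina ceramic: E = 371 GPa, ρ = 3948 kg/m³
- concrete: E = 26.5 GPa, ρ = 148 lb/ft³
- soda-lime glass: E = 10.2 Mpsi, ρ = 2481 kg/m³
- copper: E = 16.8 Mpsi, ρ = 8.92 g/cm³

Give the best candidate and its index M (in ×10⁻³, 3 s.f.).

alumina ceramic, M = 1.82×10⁻³

Normalizing units and computing the index:
  tungsten: E = 404.0 GPa, ρ = 19220 kg/m³
  alumina ceramic: E = 371.0 GPa, ρ = 3948 kg/m³
  concrete: E = 26.50 GPa, ρ = 2371 kg/m³
  soda-lime glass: E = 70.33 GPa, ρ = 2481 kg/m³
  copper: E = 115.8 GPa, ρ = 8920 kg/m³
  alumina ceramic: M = 1.82×10⁻³
  soda-lime glass: M = 1.66×10⁻³
  concrete: M = 1.26×10⁻³
  copper: M = 0.546×10⁻³
  tungsten: M = 0.385×10⁻³
The maximum is for alumina ceramic.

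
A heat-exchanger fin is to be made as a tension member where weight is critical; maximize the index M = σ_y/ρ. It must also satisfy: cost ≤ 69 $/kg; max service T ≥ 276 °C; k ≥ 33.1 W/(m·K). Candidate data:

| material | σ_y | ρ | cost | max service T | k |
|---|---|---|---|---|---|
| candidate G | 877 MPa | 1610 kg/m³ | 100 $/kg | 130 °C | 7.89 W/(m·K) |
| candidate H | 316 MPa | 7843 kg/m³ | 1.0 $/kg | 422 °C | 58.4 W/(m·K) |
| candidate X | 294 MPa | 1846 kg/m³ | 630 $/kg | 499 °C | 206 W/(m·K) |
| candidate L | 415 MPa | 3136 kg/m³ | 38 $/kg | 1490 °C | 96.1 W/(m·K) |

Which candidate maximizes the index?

Screen on constraints: cost ≤ 69 $/kg; max service T ≥ 276 °C; k ≥ 33.1 W/(m·K). Survivors: candidate H, candidate L.
Computing M directly (units already consistent):
  candidate L: M = 132 kN·m/kg
  candidate H: M = 40.3 kN·m/kg
The maximum is for candidate L.

candidate L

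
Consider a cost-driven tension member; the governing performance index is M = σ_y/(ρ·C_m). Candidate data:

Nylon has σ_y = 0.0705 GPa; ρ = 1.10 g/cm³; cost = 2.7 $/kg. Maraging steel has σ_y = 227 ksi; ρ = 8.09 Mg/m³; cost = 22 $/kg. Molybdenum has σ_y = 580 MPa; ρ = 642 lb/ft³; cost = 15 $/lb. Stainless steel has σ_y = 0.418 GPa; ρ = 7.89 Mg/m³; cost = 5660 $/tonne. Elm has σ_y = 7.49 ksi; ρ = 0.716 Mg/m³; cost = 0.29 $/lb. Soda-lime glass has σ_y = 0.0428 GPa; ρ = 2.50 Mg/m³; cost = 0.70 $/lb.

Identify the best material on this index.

Putting every candidate on a common basis:
  nylon: σ_y = 70.50 MPa, ρ = 1100 kg/m³, cost = 2.700 $/kg
  maraging steel: σ_y = 1565 MPa, ρ = 8090 kg/m³, cost = 22.00 $/kg
  molybdenum: σ_y = 580.0 MPa, ρ = 10280 kg/m³, cost = 33.07 $/kg
  stainless steel: σ_y = 418.0 MPa, ρ = 7890 kg/m³, cost = 5.660 $/kg
  elm: σ_y = 51.64 MPa, ρ = 716.0 kg/m³, cost = 0.6393 $/kg
  soda-lime glass: σ_y = 42.80 MPa, ρ = 2500 kg/m³, cost = 1.543 $/kg
  elm: M = 113 kN·m per $
  nylon: M = 23.7 kN·m per $
  soda-lime glass: M = 11.1 kN·m per $
  stainless steel: M = 9.36 kN·m per $
  maraging steel: M = 8.79 kN·m per $
  molybdenum: M = 1.71 kN·m per $
Highest index: elm.

elm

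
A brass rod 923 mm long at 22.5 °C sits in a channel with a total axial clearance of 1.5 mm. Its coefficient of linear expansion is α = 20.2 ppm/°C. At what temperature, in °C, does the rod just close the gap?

103 °C

α·L₀·ΔT = 1.5 mm ⇒ ΔT = 1.5 / (20.2×10⁻⁶ × 923.0) = 80.45 K.
T = 22.5 + 80.45 = 103.0 °C.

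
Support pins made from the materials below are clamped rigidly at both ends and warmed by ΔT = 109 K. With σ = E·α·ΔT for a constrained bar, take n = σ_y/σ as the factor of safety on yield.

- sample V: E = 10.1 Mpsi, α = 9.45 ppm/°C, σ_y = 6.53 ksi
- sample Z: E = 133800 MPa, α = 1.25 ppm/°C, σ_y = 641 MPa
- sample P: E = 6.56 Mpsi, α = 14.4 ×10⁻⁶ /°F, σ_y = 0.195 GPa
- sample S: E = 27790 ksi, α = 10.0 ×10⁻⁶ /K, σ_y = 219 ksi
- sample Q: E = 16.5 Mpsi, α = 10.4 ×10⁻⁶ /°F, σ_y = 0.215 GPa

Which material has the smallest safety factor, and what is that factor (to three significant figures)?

sample V, n = 0.628

Per material, after unit conversion:
  sample V: E = 69.64, α = 9.45, σ_y = 45.02 → σ = 71.7 MPa, n = 0.628
  sample Z: E = 133.8, α = 1.25, σ_y = 641.0 → σ = 18.2 MPa, n = 35.2
  sample P: E = 45.23, α = 25.9, σ_y = 195.0 → σ = 128 MPa, n = 1.53
  sample S: E = 191.6, α = 10.0, σ_y = 1510 → σ = 209 MPa, n = 7.23
  sample Q: E = 113.8, α = 18.7, σ_y = 215.0 → σ = 232 MPa, n = 0.926
The minimum is sample V at n = 0.628.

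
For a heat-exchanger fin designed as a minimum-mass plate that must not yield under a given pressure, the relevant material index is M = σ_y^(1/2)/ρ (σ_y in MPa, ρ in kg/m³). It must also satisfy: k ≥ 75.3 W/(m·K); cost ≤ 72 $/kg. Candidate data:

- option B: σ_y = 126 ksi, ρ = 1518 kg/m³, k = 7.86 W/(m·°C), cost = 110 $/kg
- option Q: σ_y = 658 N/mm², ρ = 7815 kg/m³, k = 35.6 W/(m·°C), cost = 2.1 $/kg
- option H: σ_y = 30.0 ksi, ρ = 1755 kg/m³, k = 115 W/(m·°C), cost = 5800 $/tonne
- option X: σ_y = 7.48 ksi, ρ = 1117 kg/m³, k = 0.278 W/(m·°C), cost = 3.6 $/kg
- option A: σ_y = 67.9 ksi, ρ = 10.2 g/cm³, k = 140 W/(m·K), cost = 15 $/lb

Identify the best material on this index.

Screen on constraints: k ≥ 75.3 W/(m·K); cost ≤ 72 $/kg. Survivors: option H, option A.
After converting to SI:
  option H: σ_y = 206.8 MPa, ρ = 1755 kg/m³
  option A: σ_y = 468.2 MPa, ρ = 10200 kg/m³
  option H: M = 8.19×10⁻³
  option A: M = 2.12×10⁻³
Option H ranks first.

option H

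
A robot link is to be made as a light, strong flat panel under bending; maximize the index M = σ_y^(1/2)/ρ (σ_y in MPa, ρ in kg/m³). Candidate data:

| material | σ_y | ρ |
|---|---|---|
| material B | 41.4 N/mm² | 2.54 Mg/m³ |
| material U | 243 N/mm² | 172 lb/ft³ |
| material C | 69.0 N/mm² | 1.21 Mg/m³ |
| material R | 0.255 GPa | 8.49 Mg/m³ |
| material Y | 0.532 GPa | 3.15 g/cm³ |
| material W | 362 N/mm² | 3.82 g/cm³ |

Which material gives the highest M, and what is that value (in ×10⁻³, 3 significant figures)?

After converting to SI:
  material B: σ_y = 41.40 MPa, ρ = 2540 kg/m³
  material U: σ_y = 243.0 MPa, ρ = 2755 kg/m³
  material C: σ_y = 69.00 MPa, ρ = 1210 kg/m³
  material R: σ_y = 255.0 MPa, ρ = 8490 kg/m³
  material Y: σ_y = 532.0 MPa, ρ = 3150 kg/m³
  material W: σ_y = 362.0 MPa, ρ = 3820 kg/m³
  material Y: M = 7.32×10⁻³
  material C: M = 6.86×10⁻³
  material U: M = 5.66×10⁻³
  material W: M = 4.98×10⁻³
  material B: M = 2.53×10⁻³
  material R: M = 1.88×10⁻³
Material Y has the largest M.

material Y, M = 7.32×10⁻³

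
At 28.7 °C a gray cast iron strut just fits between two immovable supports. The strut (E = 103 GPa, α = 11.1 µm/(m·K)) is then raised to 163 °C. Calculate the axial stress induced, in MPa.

154 MPa

ΔT = 134.3 K. Constrained thermal stress σ = E·α·ΔT = 103.0×10³ MPa × 11.1×10⁻⁶ × 134.3 = 154 MPa (compressive).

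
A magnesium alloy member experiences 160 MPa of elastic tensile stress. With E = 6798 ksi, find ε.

E = 6798 ksi = 46.87 GPa = 46870 MPa.
ε = σ/E = 160 / 46870 = 3.41×10⁻³.

3.41×10⁻³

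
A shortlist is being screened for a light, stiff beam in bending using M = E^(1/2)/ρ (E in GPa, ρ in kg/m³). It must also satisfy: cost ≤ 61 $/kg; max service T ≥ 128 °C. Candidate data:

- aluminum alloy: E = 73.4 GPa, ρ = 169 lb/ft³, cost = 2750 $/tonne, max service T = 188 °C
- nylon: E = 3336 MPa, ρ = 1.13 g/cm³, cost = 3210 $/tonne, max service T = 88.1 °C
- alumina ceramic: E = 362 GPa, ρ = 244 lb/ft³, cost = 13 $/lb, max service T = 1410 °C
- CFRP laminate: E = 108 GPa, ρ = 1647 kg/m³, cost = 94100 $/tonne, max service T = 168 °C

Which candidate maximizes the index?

alumina ceramic

Screen on constraints: cost ≤ 61 $/kg; max service T ≥ 128 °C. Survivors: aluminum alloy, alumina ceramic.
In SI units:
  aluminum alloy: E = 73.40 GPa, ρ = 2707 kg/m³
  alumina ceramic: E = 362.0 GPa, ρ = 3909 kg/m³
  alumina ceramic: M = 4.87×10⁻³
  aluminum alloy: M = 3.16×10⁻³
The maximum is for alumina ceramic.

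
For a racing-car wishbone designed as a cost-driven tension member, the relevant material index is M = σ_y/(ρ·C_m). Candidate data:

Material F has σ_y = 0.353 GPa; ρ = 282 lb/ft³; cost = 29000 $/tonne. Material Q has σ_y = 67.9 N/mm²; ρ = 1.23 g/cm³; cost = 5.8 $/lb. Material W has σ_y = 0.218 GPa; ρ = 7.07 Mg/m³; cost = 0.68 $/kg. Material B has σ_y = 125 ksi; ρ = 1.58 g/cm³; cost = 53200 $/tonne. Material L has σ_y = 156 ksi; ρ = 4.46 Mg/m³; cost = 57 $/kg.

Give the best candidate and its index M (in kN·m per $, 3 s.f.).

Convert each candidate to consistent units, then evaluate M:
  material F: σ_y = 353.0 MPa, ρ = 4517 kg/m³, cost = 29.00 $/kg
  material Q: σ_y = 67.90 MPa, ρ = 1230 kg/m³, cost = 12.79 $/kg
  material W: σ_y = 218.0 MPa, ρ = 7070 kg/m³, cost = 0.6800 $/kg
  material B: σ_y = 861.8 MPa, ρ = 1580 kg/m³, cost = 53.20 $/kg
  material L: σ_y = 1076 MPa, ρ = 4460 kg/m³, cost = 57.00 $/kg
  material W: M = 45.3 kN·m per $
  material B: M = 10.3 kN·m per $
  material Q: M = 4.32 kN·m per $
  material L: M = 4.23 kN·m per $
  material F: M = 2.69 kN·m per $
Material W has the largest M.

material W, M = 45.3 kN·m per $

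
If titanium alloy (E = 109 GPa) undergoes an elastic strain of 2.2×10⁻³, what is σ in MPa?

σ = E·ε = 109000 MPa × 2.2×10⁻³ = 240 MPa.

240 MPa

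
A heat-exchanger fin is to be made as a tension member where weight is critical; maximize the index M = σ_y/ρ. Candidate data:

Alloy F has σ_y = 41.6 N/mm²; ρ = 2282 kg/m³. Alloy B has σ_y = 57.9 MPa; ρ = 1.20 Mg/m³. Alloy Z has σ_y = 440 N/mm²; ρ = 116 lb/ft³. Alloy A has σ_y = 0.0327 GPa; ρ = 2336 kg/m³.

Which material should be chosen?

Convert each candidate to consistent units, then evaluate M:
  alloy F: σ_y = 41.60 MPa, ρ = 2282 kg/m³
  alloy B: σ_y = 57.90 MPa, ρ = 1200 kg/m³
  alloy Z: σ_y = 440.0 MPa, ρ = 1858 kg/m³
  alloy A: σ_y = 32.70 MPa, ρ = 2336 kg/m³
  alloy Z: M = 237 kN·m/kg
  alloy B: M = 48.2 kN·m/kg
  alloy F: M = 18.2 kN·m/kg
  alloy A: M = 14.0 kN·m/kg
Alloy Z ranks first.

alloy Z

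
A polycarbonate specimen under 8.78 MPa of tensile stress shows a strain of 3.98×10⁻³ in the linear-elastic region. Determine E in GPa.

2.21 GPa

E = σ/ε = 8.78 MPa / 3.98×10⁻³ = 2206 MPa = 2.21 GPa.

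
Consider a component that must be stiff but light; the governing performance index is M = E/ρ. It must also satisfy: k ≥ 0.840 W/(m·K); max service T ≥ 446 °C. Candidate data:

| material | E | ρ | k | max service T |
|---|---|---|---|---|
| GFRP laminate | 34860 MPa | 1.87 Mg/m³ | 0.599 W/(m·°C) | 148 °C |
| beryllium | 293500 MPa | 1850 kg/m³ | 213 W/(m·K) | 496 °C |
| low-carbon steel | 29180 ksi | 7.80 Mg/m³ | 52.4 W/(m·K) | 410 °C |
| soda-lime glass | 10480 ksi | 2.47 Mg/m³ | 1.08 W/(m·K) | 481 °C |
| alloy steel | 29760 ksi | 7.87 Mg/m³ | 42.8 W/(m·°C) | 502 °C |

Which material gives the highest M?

Screen on constraints: k ≥ 0.840 W/(m·K); max service T ≥ 446 °C. Survivors: beryllium, soda-lime glass, alloy steel.
In SI units:
  beryllium: E = 293.5 GPa, ρ = 1850 kg/m³
  soda-lime glass: E = 72.26 GPa, ρ = 2470 kg/m³
  alloy steel: E = 205.2 GPa, ρ = 7870 kg/m³
  beryllium: M = 159 MN·m/kg
  soda-lime glass: M = 29.3 MN·m/kg
  alloy steel: M = 26.1 MN·m/kg
The maximum is for beryllium.

beryllium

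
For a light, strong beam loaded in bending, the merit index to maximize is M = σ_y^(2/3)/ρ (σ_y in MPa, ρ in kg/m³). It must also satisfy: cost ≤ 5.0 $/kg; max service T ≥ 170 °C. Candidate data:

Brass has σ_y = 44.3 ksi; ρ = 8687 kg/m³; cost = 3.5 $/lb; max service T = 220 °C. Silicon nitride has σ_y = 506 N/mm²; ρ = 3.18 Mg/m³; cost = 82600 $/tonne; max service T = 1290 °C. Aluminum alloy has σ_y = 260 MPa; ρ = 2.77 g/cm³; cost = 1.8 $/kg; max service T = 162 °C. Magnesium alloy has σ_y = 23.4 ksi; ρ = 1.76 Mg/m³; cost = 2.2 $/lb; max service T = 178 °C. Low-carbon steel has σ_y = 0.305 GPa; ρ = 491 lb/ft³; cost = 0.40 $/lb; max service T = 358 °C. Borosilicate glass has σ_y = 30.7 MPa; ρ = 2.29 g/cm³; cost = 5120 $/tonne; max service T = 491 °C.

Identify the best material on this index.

magnesium alloy

Screen on constraints: cost ≤ 5.0 $/kg; max service T ≥ 170 °C. Survivors: magnesium alloy, low-carbon steel.
In SI units:
  magnesium alloy: σ_y = 161.3 MPa, ρ = 1760 kg/m³
  low-carbon steel: σ_y = 305.0 MPa, ρ = 7865 kg/m³
  magnesium alloy: M = 16.8×10⁻³
  low-carbon steel: M = 5.76×10⁻³
Magnesium alloy ranks first.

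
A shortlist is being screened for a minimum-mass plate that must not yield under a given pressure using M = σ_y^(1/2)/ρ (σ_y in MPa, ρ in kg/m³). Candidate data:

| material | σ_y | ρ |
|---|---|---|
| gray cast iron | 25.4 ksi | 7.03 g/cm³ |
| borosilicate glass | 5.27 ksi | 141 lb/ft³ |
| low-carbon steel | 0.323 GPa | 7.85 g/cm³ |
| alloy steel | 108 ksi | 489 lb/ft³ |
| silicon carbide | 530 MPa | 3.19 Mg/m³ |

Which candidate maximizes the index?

After converting to SI:
  gray cast iron: σ_y = 175.1 MPa, ρ = 7030 kg/m³
  borosilicate glass: σ_y = 36.34 MPa, ρ = 2259 kg/m³
  low-carbon steel: σ_y = 323.0 MPa, ρ = 7850 kg/m³
  alloy steel: σ_y = 744.6 MPa, ρ = 7833 kg/m³
  silicon carbide: σ_y = 530.0 MPa, ρ = 3190 kg/m³
  silicon carbide: M = 7.22×10⁻³
  alloy steel: M = 3.48×10⁻³
  borosilicate glass: M = 2.67×10⁻³
  low-carbon steel: M = 2.29×10⁻³
  gray cast iron: M = 1.88×10⁻³
The maximum is for silicon carbide.

silicon carbide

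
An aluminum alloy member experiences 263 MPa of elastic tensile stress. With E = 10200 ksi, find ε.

E = 10200 ksi = 70.33 GPa = 70330 MPa.
ε = σ/E = 263 / 70330 = 3.74×10⁻³.

3.74×10⁻³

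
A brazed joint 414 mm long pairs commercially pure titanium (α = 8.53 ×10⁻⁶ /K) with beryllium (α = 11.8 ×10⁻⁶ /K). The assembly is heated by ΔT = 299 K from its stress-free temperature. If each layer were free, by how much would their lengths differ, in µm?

405 µm

Δα = |8.53 − 11.8|×10⁻⁶/K = 3.27×10⁻⁶/K.
ΔL_mismatch = Δα·L·ΔT = 3.27×10⁻⁶ × 414.0 mm × 299.0 K = 405 µm.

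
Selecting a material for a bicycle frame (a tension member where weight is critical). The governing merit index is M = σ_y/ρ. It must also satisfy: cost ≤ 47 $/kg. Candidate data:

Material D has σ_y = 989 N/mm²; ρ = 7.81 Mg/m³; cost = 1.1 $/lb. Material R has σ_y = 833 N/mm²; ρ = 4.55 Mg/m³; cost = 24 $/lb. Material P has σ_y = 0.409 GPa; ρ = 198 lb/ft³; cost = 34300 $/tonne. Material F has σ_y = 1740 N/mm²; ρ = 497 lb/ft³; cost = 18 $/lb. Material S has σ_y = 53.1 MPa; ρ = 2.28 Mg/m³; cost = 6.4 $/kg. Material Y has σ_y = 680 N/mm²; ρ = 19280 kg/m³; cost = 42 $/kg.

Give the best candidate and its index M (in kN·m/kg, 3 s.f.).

material F, M = 219 kN·m/kg

Screen on constraints: cost ≤ 47 $/kg. Survivors: material D, material P, material F, material S, material Y.
Convert each candidate to consistent units, then evaluate M:
  material D: σ_y = 989.0 MPa, ρ = 7810 kg/m³
  material P: σ_y = 409.0 MPa, ρ = 3172 kg/m³
  material F: σ_y = 1740 MPa, ρ = 7961 kg/m³
  material S: σ_y = 53.10 MPa, ρ = 2280 kg/m³
  material Y: σ_y = 680.0 MPa, ρ = 19280 kg/m³
  material F: M = 219 kN·m/kg
  material P: M = 129 kN·m/kg
  material D: M = 127 kN·m/kg
  material Y: M = 35.3 kN·m/kg
  material S: M = 23.3 kN·m/kg
Material F has the largest M.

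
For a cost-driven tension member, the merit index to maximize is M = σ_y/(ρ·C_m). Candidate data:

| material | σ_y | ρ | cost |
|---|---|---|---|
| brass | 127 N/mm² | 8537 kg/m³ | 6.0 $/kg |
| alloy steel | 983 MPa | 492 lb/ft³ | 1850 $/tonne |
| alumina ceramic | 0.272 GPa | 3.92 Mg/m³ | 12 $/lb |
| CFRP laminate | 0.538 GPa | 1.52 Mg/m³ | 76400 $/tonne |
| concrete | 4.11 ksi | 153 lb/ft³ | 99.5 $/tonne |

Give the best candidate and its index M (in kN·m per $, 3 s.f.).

Convert each candidate to consistent units, then evaluate M:
  brass: σ_y = 127.0 MPa, ρ = 8537 kg/m³, cost = 6.000 $/kg
  alloy steel: σ_y = 983.0 MPa, ρ = 7881 kg/m³, cost = 1.850 $/kg
  alumina ceramic: σ_y = 272.0 MPa, ρ = 3920 kg/m³, cost = 26.46 $/kg
  CFRP laminate: σ_y = 538.0 MPa, ρ = 1520 kg/m³, cost = 76.40 $/kg
  concrete: σ_y = 28.34 MPa, ρ = 2451 kg/m³, cost = 0.09950 $/kg
  concrete: M = 116 kN·m per $
  alloy steel: M = 67.4 kN·m per $
  CFRP laminate: M = 4.63 kN·m per $
  alumina ceramic: M = 2.62 kN·m per $
  brass: M = 2.48 kN·m per $
The maximum is for concrete.

concrete, M = 116 kN·m per $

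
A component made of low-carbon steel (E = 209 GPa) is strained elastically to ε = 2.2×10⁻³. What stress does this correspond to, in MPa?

460 MPa

σ = E·ε = 209000 MPa × 2.2×10⁻³ = 460 MPa.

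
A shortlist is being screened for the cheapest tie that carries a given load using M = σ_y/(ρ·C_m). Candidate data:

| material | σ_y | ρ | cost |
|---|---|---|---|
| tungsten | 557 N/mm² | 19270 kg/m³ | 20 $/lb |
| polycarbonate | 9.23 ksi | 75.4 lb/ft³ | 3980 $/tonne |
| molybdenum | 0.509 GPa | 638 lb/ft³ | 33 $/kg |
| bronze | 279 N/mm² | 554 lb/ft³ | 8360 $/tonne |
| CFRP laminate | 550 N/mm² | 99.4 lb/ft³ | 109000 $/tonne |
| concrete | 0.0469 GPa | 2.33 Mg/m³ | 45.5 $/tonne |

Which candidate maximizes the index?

Normalizing units and computing the index:
  tungsten: σ_y = 557.0 MPa, ρ = 19270 kg/m³, cost = 44.09 $/kg
  polycarbonate: σ_y = 63.64 MPa, ρ = 1208 kg/m³, cost = 3.980 $/kg
  molybdenum: σ_y = 509.0 MPa, ρ = 10220 kg/m³, cost = 33.00 $/kg
  bronze: σ_y = 279.0 MPa, ρ = 8874 kg/m³, cost = 8.360 $/kg
  CFRP laminate: σ_y = 550.0 MPa, ρ = 1592 kg/m³, cost = 109.0 $/kg
  concrete: σ_y = 46.90 MPa, ρ = 2330 kg/m³, cost = 0.04550 $/kg
  concrete: M = 442 kN·m per $
  polycarbonate: M = 13.2 kN·m per $
  bronze: M = 3.76 kN·m per $
  CFRP laminate: M = 3.17 kN·m per $
  molybdenum: M = 1.51 kN·m per $
  tungsten: M = 0.656 kN·m per $
The maximum is for concrete.

concrete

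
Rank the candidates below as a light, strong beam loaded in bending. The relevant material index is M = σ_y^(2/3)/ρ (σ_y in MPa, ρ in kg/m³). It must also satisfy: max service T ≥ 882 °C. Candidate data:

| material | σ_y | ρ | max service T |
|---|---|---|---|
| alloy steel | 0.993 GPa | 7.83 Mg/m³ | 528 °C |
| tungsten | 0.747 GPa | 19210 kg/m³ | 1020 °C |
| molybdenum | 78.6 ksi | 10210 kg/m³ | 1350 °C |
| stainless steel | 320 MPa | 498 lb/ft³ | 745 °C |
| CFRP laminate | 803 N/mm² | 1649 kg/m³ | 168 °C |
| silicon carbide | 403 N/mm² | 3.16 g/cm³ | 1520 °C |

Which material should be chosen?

silicon carbide

Screen on constraints: max service T ≥ 882 °C. Survivors: tungsten, molybdenum, silicon carbide.
Putting every candidate on a common basis:
  tungsten: σ_y = 747.0 MPa, ρ = 19210 kg/m³
  molybdenum: σ_y = 541.9 MPa, ρ = 10210 kg/m³
  silicon carbide: σ_y = 403.0 MPa, ρ = 3160 kg/m³
  silicon carbide: M = 17.3×10⁻³
  molybdenum: M = 6.51×10⁻³
  tungsten: M = 4.29×10⁻³
Silicon carbide ranks first.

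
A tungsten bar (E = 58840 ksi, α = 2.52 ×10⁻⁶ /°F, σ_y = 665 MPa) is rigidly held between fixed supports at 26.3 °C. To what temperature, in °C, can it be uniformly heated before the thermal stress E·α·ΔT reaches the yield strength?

E = 58840 ksi = 405.7 GPa.
α = 2.52×10⁻⁶/°F × 9/5 = 4.54×10⁻⁶/K.
E·α·ΔT = 665.0 MPa ⇒ ΔT = 665.0 / (405.7×10³ × 4.54×10⁻⁶) = 361.4 K.
T = 26.3 + 361.4 = 387.7 °C.

388 °C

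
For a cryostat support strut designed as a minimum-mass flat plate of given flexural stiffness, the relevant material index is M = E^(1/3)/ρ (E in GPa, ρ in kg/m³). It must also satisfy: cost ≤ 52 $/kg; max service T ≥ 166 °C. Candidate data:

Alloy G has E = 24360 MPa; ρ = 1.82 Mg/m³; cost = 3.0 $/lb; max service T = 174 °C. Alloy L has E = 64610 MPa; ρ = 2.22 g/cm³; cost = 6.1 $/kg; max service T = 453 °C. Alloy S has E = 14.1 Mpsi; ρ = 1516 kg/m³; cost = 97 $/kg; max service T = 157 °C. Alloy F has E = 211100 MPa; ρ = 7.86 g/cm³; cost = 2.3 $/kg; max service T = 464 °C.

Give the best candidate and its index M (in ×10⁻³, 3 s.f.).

Screen on constraints: cost ≤ 52 $/kg; max service T ≥ 166 °C. Survivors: alloy G, alloy L, alloy F.
After converting to SI:
  alloy G: E = 24.36 GPa, ρ = 1820 kg/m³
  alloy L: E = 64.61 GPa, ρ = 2220 kg/m³
  alloy F: E = 211.1 GPa, ρ = 7860 kg/m³
  alloy L: M = 1.81×10⁻³
  alloy G: M = 1.59×10⁻³
  alloy F: M = 0.758×10⁻³
The maximum is for alloy L.

alloy L, M = 1.81×10⁻³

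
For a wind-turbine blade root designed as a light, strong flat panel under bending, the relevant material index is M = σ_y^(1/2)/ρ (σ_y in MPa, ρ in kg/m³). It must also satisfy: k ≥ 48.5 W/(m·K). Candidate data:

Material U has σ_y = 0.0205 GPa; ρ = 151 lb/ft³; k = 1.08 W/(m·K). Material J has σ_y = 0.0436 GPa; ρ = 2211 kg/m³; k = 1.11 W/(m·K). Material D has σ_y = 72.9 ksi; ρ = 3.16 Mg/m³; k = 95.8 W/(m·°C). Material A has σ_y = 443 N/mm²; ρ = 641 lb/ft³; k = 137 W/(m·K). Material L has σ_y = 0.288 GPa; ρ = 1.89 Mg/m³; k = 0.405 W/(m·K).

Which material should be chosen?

Screen on constraints: k ≥ 48.5 W/(m·K). Survivors: material D, material A.
After converting to SI:
  material D: σ_y = 502.6 MPa, ρ = 3160 kg/m³
  material A: σ_y = 443.0 MPa, ρ = 10270 kg/m³
  material D: M = 7.09×10⁻³
  material A: M = 2.05×10⁻³
The maximum is for material D.

material D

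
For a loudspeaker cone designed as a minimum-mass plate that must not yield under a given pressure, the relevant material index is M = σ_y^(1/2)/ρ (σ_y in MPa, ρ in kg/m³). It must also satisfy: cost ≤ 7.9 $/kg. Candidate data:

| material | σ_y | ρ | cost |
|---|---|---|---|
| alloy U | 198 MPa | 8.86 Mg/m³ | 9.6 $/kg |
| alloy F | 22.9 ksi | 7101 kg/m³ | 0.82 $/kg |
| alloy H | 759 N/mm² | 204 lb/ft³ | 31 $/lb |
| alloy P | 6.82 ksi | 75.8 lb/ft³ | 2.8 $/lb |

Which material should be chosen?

Screen on constraints: cost ≤ 7.9 $/kg. Survivors: alloy F, alloy P.
Normalizing units and computing the index:
  alloy F: σ_y = 157.9 MPa, ρ = 7101 kg/m³
  alloy P: σ_y = 47.02 MPa, ρ = 1214 kg/m³
  alloy P: M = 5.65×10⁻³
  alloy F: M = 1.77×10⁻³
Alloy P ranks first.

alloy P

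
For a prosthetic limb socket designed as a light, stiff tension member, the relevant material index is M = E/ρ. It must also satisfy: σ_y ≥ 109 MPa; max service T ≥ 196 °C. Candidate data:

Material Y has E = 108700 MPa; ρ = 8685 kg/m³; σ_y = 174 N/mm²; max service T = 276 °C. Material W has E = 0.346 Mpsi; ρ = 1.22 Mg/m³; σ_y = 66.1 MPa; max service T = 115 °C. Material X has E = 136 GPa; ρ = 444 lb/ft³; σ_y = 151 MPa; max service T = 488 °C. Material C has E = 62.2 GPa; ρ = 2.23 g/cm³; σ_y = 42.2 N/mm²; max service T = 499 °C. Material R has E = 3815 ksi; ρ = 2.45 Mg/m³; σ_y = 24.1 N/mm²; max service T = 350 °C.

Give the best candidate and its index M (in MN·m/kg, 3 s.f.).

material X, M = 19.1 MN·m/kg

Screen on constraints: σ_y ≥ 109 MPa; max service T ≥ 196 °C. Survivors: material Y, material X.
In SI units:
  material Y: E = 108.7 GPa, ρ = 8685 kg/m³
  material X: E = 136.0 GPa, ρ = 7112 kg/m³
  material X: M = 19.1 MN·m/kg
  material Y: M = 12.5 MN·m/kg
The maximum is for material X.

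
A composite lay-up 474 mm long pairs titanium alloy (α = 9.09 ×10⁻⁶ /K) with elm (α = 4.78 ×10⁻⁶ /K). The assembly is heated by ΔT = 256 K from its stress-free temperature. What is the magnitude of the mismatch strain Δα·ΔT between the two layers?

1.10×10⁻³

Δα = |9.09 − 4.78|×10⁻⁶/K = 4.31×10⁻⁶/K.
Mismatch strain = Δα·ΔT = 4.31×10⁻⁶ × 256.0 = 1.10×10⁻³.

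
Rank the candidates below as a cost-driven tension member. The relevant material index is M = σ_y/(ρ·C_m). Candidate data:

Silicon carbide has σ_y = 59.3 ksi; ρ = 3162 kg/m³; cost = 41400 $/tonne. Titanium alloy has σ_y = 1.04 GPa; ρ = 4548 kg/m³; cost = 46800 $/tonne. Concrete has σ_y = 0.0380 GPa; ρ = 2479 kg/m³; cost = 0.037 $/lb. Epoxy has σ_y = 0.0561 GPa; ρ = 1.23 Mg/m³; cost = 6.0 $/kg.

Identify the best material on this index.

Normalizing units and computing the index:
  silicon carbide: σ_y = 408.9 MPa, ρ = 3162 kg/m³, cost = 41.40 $/kg
  titanium alloy: σ_y = 1040 MPa, ρ = 4548 kg/m³, cost = 46.80 $/kg
  concrete: σ_y = 38.00 MPa, ρ = 2479 kg/m³, cost = 0.08157 $/kg
  epoxy: σ_y = 56.10 MPa, ρ = 1230 kg/m³, cost = 6.000 $/kg
  concrete: M = 188 kN·m per $
  epoxy: M = 7.60 kN·m per $
  titanium alloy: M = 4.89 kN·m per $
  silicon carbide: M = 3.12 kN·m per $
The maximum is for concrete.

concrete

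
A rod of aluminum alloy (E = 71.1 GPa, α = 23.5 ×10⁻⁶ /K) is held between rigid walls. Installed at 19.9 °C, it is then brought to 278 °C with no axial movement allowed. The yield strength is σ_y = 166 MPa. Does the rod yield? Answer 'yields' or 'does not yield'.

ΔT = 258.1 K. Constrained thermal stress σ = E·α·ΔT = 71.10×10³ MPa × 23.5×10⁻⁶ × 258.1 = 431 MPa (compressive).
Compare to σ_y = 166 MPa: σ ≥ σ_y, so it yields.

yields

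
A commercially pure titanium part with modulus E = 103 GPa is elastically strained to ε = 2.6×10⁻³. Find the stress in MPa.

268 MPa

σ = E·ε = 103000 MPa × 2.6×10⁻³ = 268 MPa.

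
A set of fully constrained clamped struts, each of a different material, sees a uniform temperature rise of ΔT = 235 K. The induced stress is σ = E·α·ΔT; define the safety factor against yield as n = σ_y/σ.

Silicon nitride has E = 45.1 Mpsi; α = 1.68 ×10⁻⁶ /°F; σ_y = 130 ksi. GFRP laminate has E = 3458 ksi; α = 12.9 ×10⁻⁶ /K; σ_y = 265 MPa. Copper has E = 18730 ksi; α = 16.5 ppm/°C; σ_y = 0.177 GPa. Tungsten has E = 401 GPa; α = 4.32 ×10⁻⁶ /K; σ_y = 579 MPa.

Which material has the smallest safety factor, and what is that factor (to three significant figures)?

copper, n = 0.353

In consistent units (E in GPa, α in ×10⁻⁶/K, σ_y in MPa):
  silicon nitride: E = 311.0, α = 3.02, σ_y = 896.3 → σ = 221 MPa, n = 4.06
  GFRP laminate: E = 23.84, α = 12.9, σ_y = 265.0 → σ = 72.3 MPa, n = 3.67
  copper: E = 129.1, α = 16.5, σ_y = 177.0 → σ = 501 MPa, n = 0.353
  tungsten: E = 401.0, α = 4.32, σ_y = 579.0 → σ = 407 MPa, n = 1.42
Smallest n: copper with n = 0.353.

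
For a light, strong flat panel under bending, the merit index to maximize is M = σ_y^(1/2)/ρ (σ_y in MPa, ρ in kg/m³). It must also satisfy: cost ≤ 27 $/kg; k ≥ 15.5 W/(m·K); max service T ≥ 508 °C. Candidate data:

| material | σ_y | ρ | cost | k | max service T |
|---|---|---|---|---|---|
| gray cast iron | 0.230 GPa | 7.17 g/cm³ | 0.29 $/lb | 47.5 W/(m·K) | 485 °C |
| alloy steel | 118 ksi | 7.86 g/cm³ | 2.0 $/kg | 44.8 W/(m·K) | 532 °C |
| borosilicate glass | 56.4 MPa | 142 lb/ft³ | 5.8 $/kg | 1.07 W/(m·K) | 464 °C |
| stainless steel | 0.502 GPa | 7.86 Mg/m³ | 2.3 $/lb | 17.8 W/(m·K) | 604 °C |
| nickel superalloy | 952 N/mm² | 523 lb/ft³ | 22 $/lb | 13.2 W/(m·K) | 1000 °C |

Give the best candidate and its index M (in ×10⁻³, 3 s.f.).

alloy steel, M = 3.63×10⁻³

Screen on constraints: cost ≤ 27 $/kg; k ≥ 15.5 W/(m·K); max service T ≥ 508 °C. Survivors: alloy steel, stainless steel.
In SI units:
  alloy steel: σ_y = 813.6 MPa, ρ = 7860 kg/m³
  stainless steel: σ_y = 502.0 MPa, ρ = 7860 kg/m³
  alloy steel: M = 3.63×10⁻³
  stainless steel: M = 2.85×10⁻³
The maximum is for alloy steel.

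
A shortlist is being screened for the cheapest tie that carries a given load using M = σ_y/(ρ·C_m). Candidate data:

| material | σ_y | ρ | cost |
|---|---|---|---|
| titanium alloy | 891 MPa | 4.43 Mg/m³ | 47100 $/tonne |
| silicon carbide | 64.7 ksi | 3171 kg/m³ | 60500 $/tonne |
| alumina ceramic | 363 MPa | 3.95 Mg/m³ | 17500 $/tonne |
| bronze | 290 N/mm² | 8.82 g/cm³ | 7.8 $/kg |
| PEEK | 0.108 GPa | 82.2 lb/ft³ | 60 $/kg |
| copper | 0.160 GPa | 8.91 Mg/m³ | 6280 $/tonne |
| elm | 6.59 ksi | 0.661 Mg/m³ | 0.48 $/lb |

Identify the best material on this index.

In SI units:
  titanium alloy: σ_y = 891.0 MPa, ρ = 4430 kg/m³, cost = 47.10 $/kg
  silicon carbide: σ_y = 446.1 MPa, ρ = 3171 kg/m³, cost = 60.50 $/kg
  alumina ceramic: σ_y = 363.0 MPa, ρ = 3950 kg/m³, cost = 17.50 $/kg
  bronze: σ_y = 290.0 MPa, ρ = 8820 kg/m³, cost = 7.800 $/kg
  PEEK: σ_y = 108.0 MPa, ρ = 1317 kg/m³, cost = 60.00 $/kg
  copper: σ_y = 160.0 MPa, ρ = 8910 kg/m³, cost = 6.280 $/kg
  elm: σ_y = 45.44 MPa, ρ = 661.0 kg/m³, cost = 1.058 $/kg
  elm: M = 65.0 kN·m per $
  alumina ceramic: M = 5.25 kN·m per $
  titanium alloy: M = 4.27 kN·m per $
  bronze: M = 4.22 kN·m per $
  copper: M = 2.86 kN·m per $
  silicon carbide: M = 2.33 kN·m per $
  PEEK: M = 1.37 kN·m per $
Elm has the largest M.

elm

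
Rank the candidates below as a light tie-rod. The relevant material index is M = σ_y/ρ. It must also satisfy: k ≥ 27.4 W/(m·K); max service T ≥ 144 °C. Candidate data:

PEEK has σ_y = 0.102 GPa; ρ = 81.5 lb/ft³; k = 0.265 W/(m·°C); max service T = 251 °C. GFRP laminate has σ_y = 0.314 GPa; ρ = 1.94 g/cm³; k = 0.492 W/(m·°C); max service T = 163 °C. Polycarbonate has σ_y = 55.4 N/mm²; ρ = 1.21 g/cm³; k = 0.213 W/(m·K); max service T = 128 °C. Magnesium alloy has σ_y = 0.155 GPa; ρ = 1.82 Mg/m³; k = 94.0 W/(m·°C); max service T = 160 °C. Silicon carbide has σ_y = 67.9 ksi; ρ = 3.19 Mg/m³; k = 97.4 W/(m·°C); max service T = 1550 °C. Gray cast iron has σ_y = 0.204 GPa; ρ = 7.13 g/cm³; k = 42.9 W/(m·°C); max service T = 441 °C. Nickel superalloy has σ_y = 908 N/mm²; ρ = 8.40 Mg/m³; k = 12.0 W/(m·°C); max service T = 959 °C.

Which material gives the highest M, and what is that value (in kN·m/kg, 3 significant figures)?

Screen on constraints: k ≥ 27.4 W/(m·K); max service T ≥ 144 °C. Survivors: magnesium alloy, silicon carbide, gray cast iron.
After converting to SI:
  magnesium alloy: σ_y = 155.0 MPa, ρ = 1820 kg/m³
  silicon carbide: σ_y = 468.2 MPa, ρ = 3190 kg/m³
  gray cast iron: σ_y = 204.0 MPa, ρ = 7130 kg/m³
  silicon carbide: M = 147 kN·m/kg
  magnesium alloy: M = 85.2 kN·m/kg
  gray cast iron: M = 28.6 kN·m/kg
Silicon carbide ranks first.

silicon carbide, M = 147 kN·m/kg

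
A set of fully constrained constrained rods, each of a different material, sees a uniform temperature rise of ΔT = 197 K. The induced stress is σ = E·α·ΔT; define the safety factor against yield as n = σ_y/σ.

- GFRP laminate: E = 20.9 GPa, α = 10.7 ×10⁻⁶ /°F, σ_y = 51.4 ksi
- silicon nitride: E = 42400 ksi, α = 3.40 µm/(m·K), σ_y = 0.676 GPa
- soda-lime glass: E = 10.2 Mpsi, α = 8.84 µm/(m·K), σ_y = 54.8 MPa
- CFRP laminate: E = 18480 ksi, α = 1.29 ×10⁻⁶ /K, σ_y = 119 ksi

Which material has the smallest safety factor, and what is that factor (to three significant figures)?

With everything in SI (GPa, ×10⁻⁶/K, MPa):
  GFRP laminate: E = 20.90, α = 19.3, σ_y = 354.4 → σ = 79.3 MPa, n = 4.47
  silicon nitride: E = 292.3, α = 3.40, σ_y = 676.0 → σ = 196 MPa, n = 3.45
  soda-lime glass: E = 70.33, α = 8.84, σ_y = 54.80 → σ = 122 MPa, n = 0.447
  CFRP laminate: E = 127.4, α = 1.29, σ_y = 820.5 → σ = 32.4 MPa, n = 25.3
Soda-lime glass has the lowest safety factor, n = 0.447.

soda-lime glass, n = 0.447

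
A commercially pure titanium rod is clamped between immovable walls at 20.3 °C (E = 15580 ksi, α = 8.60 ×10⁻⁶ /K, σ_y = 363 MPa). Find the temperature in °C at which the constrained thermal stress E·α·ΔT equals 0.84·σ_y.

350 °C

E = 15580 ksi = 107.4 GPa.
E·α·ΔT = 304.9 MPa ⇒ ΔT = 304.9 / (107.4×10³ × 8.60×10⁻⁶) = 330.1 K.
T = 20.3 + 330.1 = 350.4 °C.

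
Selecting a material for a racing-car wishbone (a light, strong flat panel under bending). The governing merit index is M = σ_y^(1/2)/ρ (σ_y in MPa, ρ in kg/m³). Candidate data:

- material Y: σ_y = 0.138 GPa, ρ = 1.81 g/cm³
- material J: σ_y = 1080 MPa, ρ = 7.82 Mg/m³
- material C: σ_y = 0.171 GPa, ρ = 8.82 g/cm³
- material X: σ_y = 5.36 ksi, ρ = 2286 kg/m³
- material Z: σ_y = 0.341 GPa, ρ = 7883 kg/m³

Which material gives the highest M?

In SI units:
  material Y: σ_y = 138.0 MPa, ρ = 1810 kg/m³
  material J: σ_y = 1080 MPa, ρ = 7820 kg/m³
  material C: σ_y = 171.0 MPa, ρ = 8820 kg/m³
  material X: σ_y = 36.96 MPa, ρ = 2286 kg/m³
  material Z: σ_y = 341.0 MPa, ρ = 7883 kg/m³
  material Y: M = 6.49×10⁻³
  material J: M = 4.20×10⁻³
  material X: M = 2.66×10⁻³
  material Z: M = 2.34×10⁻³
  material C: M = 1.48×10⁻³
Material Y has the largest M.

material Y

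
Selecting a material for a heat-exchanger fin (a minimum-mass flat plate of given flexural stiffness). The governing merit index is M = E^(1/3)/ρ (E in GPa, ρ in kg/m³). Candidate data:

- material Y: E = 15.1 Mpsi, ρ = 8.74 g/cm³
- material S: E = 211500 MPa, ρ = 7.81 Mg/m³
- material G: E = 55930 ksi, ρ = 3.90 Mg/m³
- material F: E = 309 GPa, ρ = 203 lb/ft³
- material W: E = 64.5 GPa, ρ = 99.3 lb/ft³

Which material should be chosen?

material W

Convert each candidate to consistent units, then evaluate M:
  material Y: E = 104.1 GPa, ρ = 8740 kg/m³
  material S: E = 211.5 GPa, ρ = 7810 kg/m³
  material G: E = 385.6 GPa, ρ = 3900 kg/m³
  material F: E = 309.0 GPa, ρ = 3252 kg/m³
  material W: E = 64.50 GPa, ρ = 1591 kg/m³
  material W: M = 2.52×10⁻³
  material F: M = 2.08×10⁻³
  material G: M = 1.87×10⁻³
  material S: M = 0.763×10⁻³
  material Y: M = 0.538×10⁻³
Highest index: material W.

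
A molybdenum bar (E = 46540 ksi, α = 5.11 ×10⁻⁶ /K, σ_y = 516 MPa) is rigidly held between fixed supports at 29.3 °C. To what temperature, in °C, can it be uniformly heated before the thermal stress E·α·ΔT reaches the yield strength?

344 °C

E = 46540 ksi = 320.9 GPa.
E·α·ΔT = 516.0 MPa ⇒ ΔT = 516.0 / (320.9×10³ × 5.11×10⁻⁶) = 314.7 K.
T = 29.3 + 314.7 = 344.0 °C.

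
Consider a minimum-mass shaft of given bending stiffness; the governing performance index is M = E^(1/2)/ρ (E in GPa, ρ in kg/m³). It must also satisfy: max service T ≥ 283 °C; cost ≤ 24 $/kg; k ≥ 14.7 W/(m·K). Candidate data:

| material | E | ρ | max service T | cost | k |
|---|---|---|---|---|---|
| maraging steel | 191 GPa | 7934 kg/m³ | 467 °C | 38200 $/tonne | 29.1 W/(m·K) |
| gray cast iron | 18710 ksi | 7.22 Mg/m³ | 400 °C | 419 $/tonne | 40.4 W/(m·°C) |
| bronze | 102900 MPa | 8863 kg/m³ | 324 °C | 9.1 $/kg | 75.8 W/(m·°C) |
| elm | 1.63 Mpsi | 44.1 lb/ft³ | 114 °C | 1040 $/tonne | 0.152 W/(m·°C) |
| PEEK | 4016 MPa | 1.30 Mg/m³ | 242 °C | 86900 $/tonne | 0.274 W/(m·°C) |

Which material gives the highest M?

Screen on constraints: max service T ≥ 283 °C; cost ≤ 24 $/kg; k ≥ 14.7 W/(m·K). Survivors: gray cast iron, bronze.
Putting every candidate on a common basis:
  gray cast iron: E = 129.0 GPa, ρ = 7220 kg/m³
  bronze: E = 102.9 GPa, ρ = 8863 kg/m³
  gray cast iron: M = 1.57×10⁻³
  bronze: M = 1.14×10⁻³
Gray cast iron has the largest M.

gray cast iron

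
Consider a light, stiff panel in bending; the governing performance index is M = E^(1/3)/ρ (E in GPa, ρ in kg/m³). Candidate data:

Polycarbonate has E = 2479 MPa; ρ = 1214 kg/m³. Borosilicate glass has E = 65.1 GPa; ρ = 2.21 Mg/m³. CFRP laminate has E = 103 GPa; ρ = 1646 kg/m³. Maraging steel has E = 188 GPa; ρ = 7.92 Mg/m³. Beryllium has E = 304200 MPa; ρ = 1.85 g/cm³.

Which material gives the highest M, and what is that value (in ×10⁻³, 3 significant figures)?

In SI units:
  polycarbonate: E = 2.479 GPa, ρ = 1214 kg/m³
  borosilicate glass: E = 65.10 GPa, ρ = 2210 kg/m³
  CFRP laminate: E = 103.0 GPa, ρ = 1646 kg/m³
  maraging steel: E = 188.0 GPa, ρ = 7920 kg/m³
  beryllium: E = 304.2 GPa, ρ = 1850 kg/m³
  beryllium: M = 3.64×10⁻³
  CFRP laminate: M = 2.85×10⁻³
  borosilicate glass: M = 1.82×10⁻³
  polycarbonate: M = 1.11×10⁻³
  maraging steel: M = 0.723×10⁻³
Beryllium ranks first.

beryllium, M = 3.64×10⁻³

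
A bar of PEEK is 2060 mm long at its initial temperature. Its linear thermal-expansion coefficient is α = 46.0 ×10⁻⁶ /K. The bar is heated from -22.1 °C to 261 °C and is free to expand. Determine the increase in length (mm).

26.8 mm

ΔT = 261 − (-22.1) = 283.1 K.
ΔL = α·L₀·ΔT = 46.0×10⁻⁶ × 2060 mm × 283.1 K = 26.8 mm.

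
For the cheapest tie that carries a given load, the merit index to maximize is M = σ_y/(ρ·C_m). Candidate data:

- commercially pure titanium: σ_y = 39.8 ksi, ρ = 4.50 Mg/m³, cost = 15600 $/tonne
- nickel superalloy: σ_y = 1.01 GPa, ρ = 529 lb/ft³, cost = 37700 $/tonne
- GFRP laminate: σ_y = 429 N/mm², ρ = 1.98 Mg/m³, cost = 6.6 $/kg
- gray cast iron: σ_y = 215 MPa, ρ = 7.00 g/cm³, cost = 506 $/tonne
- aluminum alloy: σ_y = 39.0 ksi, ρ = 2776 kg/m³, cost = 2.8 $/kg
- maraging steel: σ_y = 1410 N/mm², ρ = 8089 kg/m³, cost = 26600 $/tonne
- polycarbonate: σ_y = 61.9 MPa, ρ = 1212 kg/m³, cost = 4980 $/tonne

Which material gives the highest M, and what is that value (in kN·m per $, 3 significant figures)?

gray cast iron, M = 60.7 kN·m per $

After converting to SI:
  commercially pure titanium: σ_y = 274.4 MPa, ρ = 4500 kg/m³, cost = 15.60 $/kg
  nickel superalloy: σ_y = 1010 MPa, ρ = 8474 kg/m³, cost = 37.70 $/kg
  GFRP laminate: σ_y = 429.0 MPa, ρ = 1980 kg/m³, cost = 6.600 $/kg
  gray cast iron: σ_y = 215.0 MPa, ρ = 7000 kg/m³, cost = 0.5060 $/kg
  aluminum alloy: σ_y = 268.9 MPa, ρ = 2776 kg/m³, cost = 2.800 $/kg
  maraging steel: σ_y = 1410 MPa, ρ = 8089 kg/m³, cost = 26.60 $/kg
  polycarbonate: σ_y = 61.90 MPa, ρ = 1212 kg/m³, cost = 4.980 $/kg
  gray cast iron: M = 60.7 kN·m per $
  aluminum alloy: M = 34.6 kN·m per $
  GFRP laminate: M = 32.8 kN·m per $
  polycarbonate: M = 10.3 kN·m per $
  maraging steel: M = 6.55 kN·m per $
  commercially pure titanium: M = 3.91 kN·m per $
  nickel superalloy: M = 3.16 kN·m per $
Highest index: gray cast iron.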